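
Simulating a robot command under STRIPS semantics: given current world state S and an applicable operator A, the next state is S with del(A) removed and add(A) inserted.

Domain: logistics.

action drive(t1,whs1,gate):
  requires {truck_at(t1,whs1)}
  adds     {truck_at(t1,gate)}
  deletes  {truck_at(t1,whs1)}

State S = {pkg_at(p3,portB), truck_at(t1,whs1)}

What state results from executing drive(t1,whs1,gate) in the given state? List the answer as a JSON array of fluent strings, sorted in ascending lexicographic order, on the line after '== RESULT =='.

Compute (S \ del) ∪ add:
  pre ⊆ S: {truck_at(t1,whs1)} ⊆ S  — applicable
  S \ del = {pkg_at(p3,portB)}
  ∪ add   = {pkg_at(p3,portB), truck_at(t1,gate)}

== RESULT ==
["pkg_at(p3,portB)", "truck_at(t1,gate)"]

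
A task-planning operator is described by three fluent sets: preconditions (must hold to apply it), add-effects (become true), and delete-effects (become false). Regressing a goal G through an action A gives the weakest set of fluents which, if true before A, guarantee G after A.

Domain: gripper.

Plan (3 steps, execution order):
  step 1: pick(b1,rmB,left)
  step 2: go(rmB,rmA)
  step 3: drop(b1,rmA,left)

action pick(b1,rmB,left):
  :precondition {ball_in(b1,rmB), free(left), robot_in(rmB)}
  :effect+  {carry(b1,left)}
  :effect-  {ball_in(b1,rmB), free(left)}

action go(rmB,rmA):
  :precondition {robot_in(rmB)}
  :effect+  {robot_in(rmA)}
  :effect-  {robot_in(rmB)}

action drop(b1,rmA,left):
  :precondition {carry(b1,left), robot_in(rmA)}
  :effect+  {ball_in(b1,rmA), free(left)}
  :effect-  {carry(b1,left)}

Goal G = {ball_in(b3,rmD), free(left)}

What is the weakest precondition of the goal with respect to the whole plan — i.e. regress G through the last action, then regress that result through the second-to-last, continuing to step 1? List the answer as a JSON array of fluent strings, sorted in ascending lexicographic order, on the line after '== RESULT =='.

Regress step by step:
  through step 3 (drop(b1,rmA,left)): drop {free(left)}, keep {ball_in(b3,rmD)}, require {carry(b1,left), robot_in(rmA)}
    → {ball_in(b3,rmD), carry(b1,left), robot_in(rmA)}
  through step 2 (go(rmB,rmA)): drop {robot_in(rmA)}, keep {ball_in(b3,rmD), carry(b1,left)}, require {robot_in(rmB)}
    → {ball_in(b3,rmD), carry(b1,left), robot_in(rmB)}
  through step 1 (pick(b1,rmB,left)): drop {carry(b1,left)}, keep {ball_in(b3,rmD), robot_in(rmB)}, require {ball_in(b1,rmB), free(left), robot_in(rmB)}
    → {ball_in(b1,rmB), ball_in(b3,rmD), free(left), robot_in(rmB)}

== RESULT ==
["ball_in(b1,rmB)", "ball_in(b3,rmD)", "free(left)", "robot_in(rmB)"]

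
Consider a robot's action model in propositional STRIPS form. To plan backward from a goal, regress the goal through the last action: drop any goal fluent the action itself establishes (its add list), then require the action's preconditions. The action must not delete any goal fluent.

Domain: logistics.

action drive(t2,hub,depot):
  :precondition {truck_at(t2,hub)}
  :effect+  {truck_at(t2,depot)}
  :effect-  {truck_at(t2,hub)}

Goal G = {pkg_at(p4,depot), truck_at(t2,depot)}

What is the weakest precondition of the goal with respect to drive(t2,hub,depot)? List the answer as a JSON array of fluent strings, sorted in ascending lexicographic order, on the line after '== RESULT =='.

Regress:
  G ∩ del = {}  (empty — regression defined)
  G \ add = {pkg_at(p4,depot), truck_at(t2,depot)} \ {truck_at(t2,depot)} = {pkg_at(p4,depot)}
  ∪ pre   = {pkg_at(p4,depot)} ∪ {truck_at(t2,hub)}
          = {pkg_at(p4,depot), truck_at(t2,hub)}

== RESULT ==
["pkg_at(p4,depot)", "truck_at(t2,hub)"]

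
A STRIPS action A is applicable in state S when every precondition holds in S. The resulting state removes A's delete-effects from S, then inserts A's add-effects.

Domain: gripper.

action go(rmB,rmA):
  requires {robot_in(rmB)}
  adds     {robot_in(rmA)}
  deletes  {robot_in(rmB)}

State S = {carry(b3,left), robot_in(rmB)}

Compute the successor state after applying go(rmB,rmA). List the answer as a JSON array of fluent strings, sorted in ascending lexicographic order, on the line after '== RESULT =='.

Progress:
  pre ⊆ S: {robot_in(rmB)} ⊆ S  — applicable
  S \ del = {carry(b3,left)}
  ∪ add   = {carry(b3,left), robot_in(rmA)}

== RESULT ==
["carry(b3,left)", "robot_in(rmA)"]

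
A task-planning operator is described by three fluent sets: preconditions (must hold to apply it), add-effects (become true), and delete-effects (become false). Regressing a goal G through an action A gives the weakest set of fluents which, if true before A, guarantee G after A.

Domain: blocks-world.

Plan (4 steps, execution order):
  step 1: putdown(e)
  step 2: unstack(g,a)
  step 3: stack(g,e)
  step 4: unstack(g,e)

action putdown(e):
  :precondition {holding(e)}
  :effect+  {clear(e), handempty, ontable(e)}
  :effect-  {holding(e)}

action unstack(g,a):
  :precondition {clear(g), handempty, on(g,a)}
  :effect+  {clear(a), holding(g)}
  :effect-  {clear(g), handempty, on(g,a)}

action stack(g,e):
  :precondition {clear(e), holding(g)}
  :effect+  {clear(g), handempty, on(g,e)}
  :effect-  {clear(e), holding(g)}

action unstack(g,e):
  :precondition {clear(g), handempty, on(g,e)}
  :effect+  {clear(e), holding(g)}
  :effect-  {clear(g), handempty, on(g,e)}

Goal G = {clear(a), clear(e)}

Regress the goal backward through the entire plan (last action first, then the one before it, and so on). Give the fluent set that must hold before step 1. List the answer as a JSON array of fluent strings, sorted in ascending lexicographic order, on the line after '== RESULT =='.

Work backward from the goal:
  through step 4 (unstack(g,e)): drop {clear(e)}, keep {clear(a)}, require {clear(g), handempty, on(g,e)}
    → {clear(a), clear(g), handempty, on(g,e)}
  through step 3 (stack(g,e)): drop {clear(g), handempty, on(g,e)}, keep {clear(a)}, require {clear(e), holding(g)}
    → {clear(a), clear(e), holding(g)}
  through step 2 (unstack(g,a)): drop {clear(a), holding(g)}, keep {clear(e)}, require {clear(g), handempty, on(g,a)}
    → {clear(e), clear(g), handempty, on(g,a)}
  through step 1 (putdown(e)): drop {clear(e), handempty}, keep {clear(g), on(g,a)}, require {holding(e)}
    → {clear(g), holding(e), on(g,a)}

== RESULT ==
["clear(g)", "holding(e)", "on(g,a)"]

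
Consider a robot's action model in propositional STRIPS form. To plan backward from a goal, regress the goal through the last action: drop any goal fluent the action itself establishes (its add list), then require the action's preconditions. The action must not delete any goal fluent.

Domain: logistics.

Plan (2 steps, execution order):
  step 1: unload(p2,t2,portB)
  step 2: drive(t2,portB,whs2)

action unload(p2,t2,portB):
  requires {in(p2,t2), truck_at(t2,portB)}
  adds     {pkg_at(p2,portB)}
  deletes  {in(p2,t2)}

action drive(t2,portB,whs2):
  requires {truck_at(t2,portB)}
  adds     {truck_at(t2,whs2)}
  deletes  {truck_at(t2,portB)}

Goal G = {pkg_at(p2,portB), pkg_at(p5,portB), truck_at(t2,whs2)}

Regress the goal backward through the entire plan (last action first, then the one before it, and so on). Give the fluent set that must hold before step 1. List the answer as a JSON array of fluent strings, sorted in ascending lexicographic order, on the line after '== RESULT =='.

Regress step by step:
  through step 2 (drive(t2,portB,whs2)): drop {truck_at(t2,whs2)}, keep {pkg_at(p2,portB), pkg_at(p5,portB)}, require {truck_at(t2,portB)}
    → {pkg_at(p2,portB), pkg_at(p5,portB), truck_at(t2,portB)}
  through step 1 (unload(p2,t2,portB)): drop {pkg_at(p2,portB)}, keep {pkg_at(p5,portB), truck_at(t2,portB)}, require {in(p2,t2), truck_at(t2,portB)}
    → {in(p2,t2), pkg_at(p5,portB), truck_at(t2,portB)}

== RESULT ==
["in(p2,t2)", "pkg_at(p5,portB)", "truck_at(t2,portB)"]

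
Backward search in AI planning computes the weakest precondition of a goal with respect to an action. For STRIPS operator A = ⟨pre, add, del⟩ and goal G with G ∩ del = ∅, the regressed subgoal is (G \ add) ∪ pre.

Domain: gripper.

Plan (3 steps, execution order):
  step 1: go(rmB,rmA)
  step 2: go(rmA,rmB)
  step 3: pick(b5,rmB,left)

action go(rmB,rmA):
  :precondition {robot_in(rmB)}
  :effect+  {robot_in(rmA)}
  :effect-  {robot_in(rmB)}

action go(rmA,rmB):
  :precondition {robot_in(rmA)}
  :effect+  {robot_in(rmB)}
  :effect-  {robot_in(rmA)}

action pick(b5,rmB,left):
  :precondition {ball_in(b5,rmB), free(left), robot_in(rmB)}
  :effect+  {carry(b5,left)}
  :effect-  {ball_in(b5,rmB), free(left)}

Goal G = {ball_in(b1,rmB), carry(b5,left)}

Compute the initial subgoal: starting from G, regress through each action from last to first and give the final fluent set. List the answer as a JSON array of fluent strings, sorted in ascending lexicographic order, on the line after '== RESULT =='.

Regress step by step:
  through step 3 (pick(b5,rmB,left)): drop {carry(b5,left)}, keep {ball_in(b1,rmB)}, require {ball_in(b5,rmB), free(left), robot_in(rmB)}
    → {ball_in(b1,rmB), ball_in(b5,rmB), free(left), robot_in(rmB)}
  through step 2 (go(rmA,rmB)): drop {robot_in(rmB)}, keep {ball_in(b1,rmB), ball_in(b5,rmB), free(left)}, require {robot_in(rmA)}
    → {ball_in(b1,rmB), ball_in(b5,rmB), free(left), robot_in(rmA)}
  through step 1 (go(rmB,rmA)): drop {robot_in(rmA)}, keep {ball_in(b1,rmB), ball_in(b5,rmB), free(left)}, require {robot_in(rmB)}
    → {ball_in(b1,rmB), ball_in(b5,rmB), free(left), robot_in(rmB)}

== RESULT ==
["ball_in(b1,rmB)", "ball_in(b5,rmB)", "free(left)", "robot_in(rmB)"]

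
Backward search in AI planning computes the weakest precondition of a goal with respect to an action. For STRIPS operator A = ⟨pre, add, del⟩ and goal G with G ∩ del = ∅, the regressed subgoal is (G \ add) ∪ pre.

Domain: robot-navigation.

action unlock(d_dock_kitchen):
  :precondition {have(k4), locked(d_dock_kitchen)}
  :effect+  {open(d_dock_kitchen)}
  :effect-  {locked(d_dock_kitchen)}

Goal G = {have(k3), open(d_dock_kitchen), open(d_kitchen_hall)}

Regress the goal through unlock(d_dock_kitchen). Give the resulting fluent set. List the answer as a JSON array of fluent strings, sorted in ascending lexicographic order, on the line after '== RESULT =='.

Regress:
  G ∩ del = {}  (empty — regression defined)
  G \ add = {have(k3), open(d_dock_kitchen), open(d_kitchen_hall)} \ {open(d_dock_kitchen)} = {have(k3), open(d_kitchen_hall)}
  ∪ pre   = {have(k3), open(d_kitchen_hall)} ∪ {have(k4), locked(d_dock_kitchen)}
          = {have(k3), have(k4), locked(d_dock_kitchen), open(d_kitchen_hall)}

== RESULT ==
["have(k3)", "have(k4)", "locked(d_dock_kitchen)", "open(d_kitchen_hall)"]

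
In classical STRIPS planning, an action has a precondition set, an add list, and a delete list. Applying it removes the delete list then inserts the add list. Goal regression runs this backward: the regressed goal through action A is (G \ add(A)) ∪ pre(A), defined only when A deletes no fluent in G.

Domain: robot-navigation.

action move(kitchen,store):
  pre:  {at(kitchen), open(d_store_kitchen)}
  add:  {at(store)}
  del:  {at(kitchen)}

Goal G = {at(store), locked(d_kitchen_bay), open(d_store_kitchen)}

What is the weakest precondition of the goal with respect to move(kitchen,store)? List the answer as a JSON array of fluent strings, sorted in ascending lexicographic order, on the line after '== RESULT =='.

Regress:
  G ∩ del = {}  (empty — regression defined)
  G \ add = {at(store), locked(d_kitchen_bay), open(d_store_kitchen)} \ {at(store)} = {locked(d_kitchen_bay), open(d_store_kitchen)}
  ∪ pre   = {locked(d_kitchen_bay), open(d_store_kitchen)} ∪ {at(kitchen), open(d_store_kitchen)}
          = {at(kitchen), locked(d_kitchen_bay), open(d_store_kitchen)}

== RESULT ==
["at(kitchen)", "locked(d_kitchen_bay)", "open(d_store_kitchen)"]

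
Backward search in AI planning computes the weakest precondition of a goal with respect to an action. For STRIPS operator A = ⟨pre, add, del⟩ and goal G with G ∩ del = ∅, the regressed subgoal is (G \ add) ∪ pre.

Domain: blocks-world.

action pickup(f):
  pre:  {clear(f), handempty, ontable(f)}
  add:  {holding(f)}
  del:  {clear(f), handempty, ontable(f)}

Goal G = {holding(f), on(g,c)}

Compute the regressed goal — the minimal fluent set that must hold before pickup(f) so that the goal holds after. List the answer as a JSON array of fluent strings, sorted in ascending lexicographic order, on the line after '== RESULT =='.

Regress:
  G ∩ del = {}  (empty — regression defined)
  G \ add = {holding(f), on(g,c)} \ {holding(f)} = {on(g,c)}
  ∪ pre   = {on(g,c)} ∪ {clear(f), handempty, ontable(f)}
          = {clear(f), handempty, on(g,c), ontable(f)}

== RESULT ==
["clear(f)", "handempty", "on(g,c)", "ontable(f)"]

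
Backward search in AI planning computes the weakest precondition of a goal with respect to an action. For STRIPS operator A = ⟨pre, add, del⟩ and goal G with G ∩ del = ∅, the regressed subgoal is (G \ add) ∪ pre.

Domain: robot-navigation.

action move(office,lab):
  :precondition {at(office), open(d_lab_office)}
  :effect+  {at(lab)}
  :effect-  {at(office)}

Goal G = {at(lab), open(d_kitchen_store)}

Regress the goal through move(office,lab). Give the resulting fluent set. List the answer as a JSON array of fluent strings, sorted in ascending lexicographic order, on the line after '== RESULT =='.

Regress:
  G ∩ del = {}  (empty — regression defined)
  G \ add = {at(lab), open(d_kitchen_store)} \ {at(lab)} = {open(d_kitchen_store)}
  ∪ pre   = {open(d_kitchen_store)} ∪ {at(office), open(d_lab_office)}
          = {at(office), open(d_kitchen_store), open(d_lab_office)}

== RESULT ==
["at(office)", "open(d_kitchen_store)", "open(d_lab_office)"]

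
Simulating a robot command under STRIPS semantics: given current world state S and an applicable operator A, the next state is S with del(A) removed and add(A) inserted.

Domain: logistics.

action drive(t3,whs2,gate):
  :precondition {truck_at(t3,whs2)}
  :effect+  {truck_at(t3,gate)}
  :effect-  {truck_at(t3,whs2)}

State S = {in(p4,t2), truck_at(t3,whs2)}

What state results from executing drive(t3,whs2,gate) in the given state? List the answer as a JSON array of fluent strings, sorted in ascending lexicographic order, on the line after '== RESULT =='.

Compute (S \ del) ∪ add:
  pre ⊆ S: {truck_at(t3,whs2)} ⊆ S  — applicable
  S \ del = {in(p4,t2)}
  ∪ add   = {in(p4,t2), truck_at(t3,gate)}

== RESULT ==
["in(p4,t2)", "truck_at(t3,gate)"]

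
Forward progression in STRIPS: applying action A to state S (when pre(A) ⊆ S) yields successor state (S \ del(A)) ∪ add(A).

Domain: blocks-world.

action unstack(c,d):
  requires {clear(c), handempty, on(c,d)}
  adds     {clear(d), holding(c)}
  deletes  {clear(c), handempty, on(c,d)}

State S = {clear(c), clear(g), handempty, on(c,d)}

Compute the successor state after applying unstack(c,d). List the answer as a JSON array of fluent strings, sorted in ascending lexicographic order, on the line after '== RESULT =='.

Compute (S \ del) ∪ add:
  pre ⊆ S: {clear(c), handempty, on(c,d)} ⊆ S  — applicable
  S \ del = {clear(g)}
  ∪ add   = {clear(d), clear(g), holding(c)}

== RESULT ==
["clear(d)", "clear(g)", "holding(c)"]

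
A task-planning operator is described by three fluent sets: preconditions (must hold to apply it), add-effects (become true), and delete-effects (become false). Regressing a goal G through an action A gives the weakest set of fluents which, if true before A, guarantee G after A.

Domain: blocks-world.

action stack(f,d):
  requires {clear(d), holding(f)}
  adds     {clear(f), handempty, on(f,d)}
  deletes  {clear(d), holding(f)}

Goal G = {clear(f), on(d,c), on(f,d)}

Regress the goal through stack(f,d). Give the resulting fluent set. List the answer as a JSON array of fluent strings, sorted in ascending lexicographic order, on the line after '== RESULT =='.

Regress:
  G ∩ del = {}  (empty — regression defined)
  G \ add = {clear(f), on(d,c), on(f,d)} \ {clear(f), handempty, on(f,d)} = {on(d,c)}
  ∪ pre   = {on(d,c)} ∪ {clear(d), holding(f)}
          = {clear(d), holding(f), on(d,c)}

== RESULT ==
["clear(d)", "holding(f)", "on(d,c)"]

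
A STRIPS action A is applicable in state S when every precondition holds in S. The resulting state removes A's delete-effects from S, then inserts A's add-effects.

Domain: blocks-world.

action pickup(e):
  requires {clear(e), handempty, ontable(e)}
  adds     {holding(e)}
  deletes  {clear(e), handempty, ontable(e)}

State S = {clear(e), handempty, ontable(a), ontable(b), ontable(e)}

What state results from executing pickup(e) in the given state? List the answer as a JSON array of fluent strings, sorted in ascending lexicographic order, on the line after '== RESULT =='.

Progress:
  pre ⊆ S: {clear(e), handempty, ontable(e)} ⊆ S  — applicable
  S \ del = {ontable(a), ontable(b)}
  ∪ add   = {holding(e), ontable(a), ontable(b)}

== RESULT ==
["holding(e)", "ontable(a)", "ontable(b)"]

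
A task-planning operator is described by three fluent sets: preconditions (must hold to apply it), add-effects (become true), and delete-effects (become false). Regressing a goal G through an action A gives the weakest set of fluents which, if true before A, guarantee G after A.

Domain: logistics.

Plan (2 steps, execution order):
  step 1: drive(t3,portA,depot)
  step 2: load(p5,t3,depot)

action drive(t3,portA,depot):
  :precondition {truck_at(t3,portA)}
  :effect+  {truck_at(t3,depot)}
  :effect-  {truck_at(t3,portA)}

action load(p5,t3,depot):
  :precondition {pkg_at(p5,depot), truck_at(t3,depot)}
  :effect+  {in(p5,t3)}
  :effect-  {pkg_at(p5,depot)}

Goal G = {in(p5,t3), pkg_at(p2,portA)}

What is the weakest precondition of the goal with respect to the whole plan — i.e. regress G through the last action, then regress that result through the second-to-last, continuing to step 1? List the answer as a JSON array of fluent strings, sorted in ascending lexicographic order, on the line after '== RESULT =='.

Work backward from the goal:
  through step 2 (load(p5,t3,depot)): drop {in(p5,t3)}, keep {pkg_at(p2,portA)}, require {pkg_at(p5,depot), truck_at(t3,depot)}
    → {pkg_at(p2,portA), pkg_at(p5,depot), truck_at(t3,depot)}
  through step 1 (drive(t3,portA,depot)): drop {truck_at(t3,depot)}, keep {pkg_at(p2,portA), pkg_at(p5,depot)}, require {truck_at(t3,portA)}
    → {pkg_at(p2,portA), pkg_at(p5,depot), truck_at(t3,portA)}

== RESULT ==
["pkg_at(p2,portA)", "pkg_at(p5,depot)", "truck_at(t3,portA)"]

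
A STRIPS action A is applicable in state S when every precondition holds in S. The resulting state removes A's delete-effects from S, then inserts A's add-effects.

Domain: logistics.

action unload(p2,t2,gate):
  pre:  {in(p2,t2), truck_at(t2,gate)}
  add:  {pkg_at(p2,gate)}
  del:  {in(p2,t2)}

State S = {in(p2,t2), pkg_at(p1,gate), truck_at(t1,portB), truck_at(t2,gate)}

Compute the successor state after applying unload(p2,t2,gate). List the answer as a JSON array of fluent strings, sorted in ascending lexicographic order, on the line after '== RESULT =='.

Progress:
  pre ⊆ S: {in(p2,t2), truck_at(t2,gate)} ⊆ S  — applicable
  S \ del = {pkg_at(p1,gate), truck_at(t1,portB), truck_at(t2,gate)}
  ∪ add   = {pkg_at(p1,gate), pkg_at(p2,gate), truck_at(t1,portB), truck_at(t2,gate)}

== RESULT ==
["pkg_at(p1,gate)", "pkg_at(p2,gate)", "truck_at(t1,portB)", "truck_at(t2,gate)"]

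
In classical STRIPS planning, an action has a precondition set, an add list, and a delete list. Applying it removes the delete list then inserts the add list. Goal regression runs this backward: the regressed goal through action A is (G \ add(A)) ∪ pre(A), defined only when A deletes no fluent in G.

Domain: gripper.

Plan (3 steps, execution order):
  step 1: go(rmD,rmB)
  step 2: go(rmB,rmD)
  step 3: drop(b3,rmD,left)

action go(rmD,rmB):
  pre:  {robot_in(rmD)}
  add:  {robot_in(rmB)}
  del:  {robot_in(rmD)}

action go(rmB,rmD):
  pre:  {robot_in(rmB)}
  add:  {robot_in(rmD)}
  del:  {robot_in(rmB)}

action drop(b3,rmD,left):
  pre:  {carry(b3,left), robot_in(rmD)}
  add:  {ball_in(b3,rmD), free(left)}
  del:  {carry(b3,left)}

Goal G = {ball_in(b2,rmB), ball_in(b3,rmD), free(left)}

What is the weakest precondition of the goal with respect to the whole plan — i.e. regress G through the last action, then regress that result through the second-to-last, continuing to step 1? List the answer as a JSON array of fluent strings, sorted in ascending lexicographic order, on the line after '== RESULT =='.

Work backward from the goal:
  through step 3 (drop(b3,rmD,left)): drop {ball_in(b3,rmD), free(left)}, keep {ball_in(b2,rmB)}, require {carry(b3,left), robot_in(rmD)}
    → {ball_in(b2,rmB), carry(b3,left), robot_in(rmD)}
  through step 2 (go(rmB,rmD)): drop {robot_in(rmD)}, keep {ball_in(b2,rmB), carry(b3,left)}, require {robot_in(rmB)}
    → {ball_in(b2,rmB), carry(b3,left), robot_in(rmB)}
  through step 1 (go(rmD,rmB)): drop {robot_in(rmB)}, keep {ball_in(b2,rmB), carry(b3,left)}, require {robot_in(rmD)}
    → {ball_in(b2,rmB), carry(b3,left), robot_in(rmD)}

== RESULT ==
["ball_in(b2,rmB)", "carry(b3,left)", "robot_in(rmD)"]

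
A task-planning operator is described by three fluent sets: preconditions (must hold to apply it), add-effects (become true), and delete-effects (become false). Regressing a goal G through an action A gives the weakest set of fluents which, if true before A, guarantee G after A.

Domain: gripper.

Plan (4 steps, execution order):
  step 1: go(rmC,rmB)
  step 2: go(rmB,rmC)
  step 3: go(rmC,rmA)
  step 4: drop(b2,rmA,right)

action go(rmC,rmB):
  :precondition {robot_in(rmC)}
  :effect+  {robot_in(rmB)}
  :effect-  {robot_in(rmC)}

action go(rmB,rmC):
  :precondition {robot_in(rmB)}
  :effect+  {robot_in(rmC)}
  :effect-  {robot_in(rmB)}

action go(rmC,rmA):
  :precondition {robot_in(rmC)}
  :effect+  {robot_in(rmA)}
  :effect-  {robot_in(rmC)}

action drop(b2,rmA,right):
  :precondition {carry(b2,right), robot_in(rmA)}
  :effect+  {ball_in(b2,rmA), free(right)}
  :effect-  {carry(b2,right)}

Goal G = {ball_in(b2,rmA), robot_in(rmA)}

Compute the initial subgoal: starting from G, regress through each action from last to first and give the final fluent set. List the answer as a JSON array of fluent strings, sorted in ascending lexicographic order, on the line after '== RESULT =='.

Regress step by step:
  through step 4 (drop(b2,rmA,right)): drop {ball_in(b2,rmA)}, keep {robot_in(rmA)}, require {carry(b2,right), robot_in(rmA)}
    → {carry(b2,right), robot_in(rmA)}
  through step 3 (go(rmC,rmA)): drop {robot_in(rmA)}, keep {carry(b2,right)}, require {robot_in(rmC)}
    → {carry(b2,right), robot_in(rmC)}
  through step 2 (go(rmB,rmC)): drop {robot_in(rmC)}, keep {carry(b2,right)}, require {robot_in(rmB)}
    → {carry(b2,right), robot_in(rmB)}
  through step 1 (go(rmC,rmB)): drop {robot_in(rmB)}, keep {carry(b2,right)}, require {robot_in(rmC)}
    → {carry(b2,right), robot_in(rmC)}

== RESULT ==
["carry(b2,right)", "robot_in(rmC)"]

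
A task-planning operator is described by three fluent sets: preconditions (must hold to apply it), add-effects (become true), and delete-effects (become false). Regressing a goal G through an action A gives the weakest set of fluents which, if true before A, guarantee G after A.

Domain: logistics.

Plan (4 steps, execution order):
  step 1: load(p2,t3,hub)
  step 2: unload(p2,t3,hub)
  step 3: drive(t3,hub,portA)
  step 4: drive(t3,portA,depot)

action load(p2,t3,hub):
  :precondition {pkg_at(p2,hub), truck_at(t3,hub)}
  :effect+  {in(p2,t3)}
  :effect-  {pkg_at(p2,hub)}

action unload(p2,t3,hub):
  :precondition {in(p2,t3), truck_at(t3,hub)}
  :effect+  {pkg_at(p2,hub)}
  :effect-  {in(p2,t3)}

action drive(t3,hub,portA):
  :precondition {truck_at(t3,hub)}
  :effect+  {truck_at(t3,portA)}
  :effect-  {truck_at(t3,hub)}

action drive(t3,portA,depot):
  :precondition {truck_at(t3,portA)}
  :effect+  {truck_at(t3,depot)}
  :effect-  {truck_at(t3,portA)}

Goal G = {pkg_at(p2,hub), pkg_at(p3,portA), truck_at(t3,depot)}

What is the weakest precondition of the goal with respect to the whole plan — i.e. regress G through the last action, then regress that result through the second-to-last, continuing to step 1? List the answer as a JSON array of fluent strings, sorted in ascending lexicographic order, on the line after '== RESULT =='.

Work backward from the goal:
  through step 4 (drive(t3,portA,depot)): drop {truck_at(t3,depot)}, keep {pkg_at(p2,hub), pkg_at(p3,portA)}, require {truck_at(t3,portA)}
    → {pkg_at(p2,hub), pkg_at(p3,portA), truck_at(t3,portA)}
  through step 3 (drive(t3,hub,portA)): drop {truck_at(t3,portA)}, keep {pkg_at(p2,hub), pkg_at(p3,portA)}, require {truck_at(t3,hub)}
    → {pkg_at(p2,hub), pkg_at(p3,portA), truck_at(t3,hub)}
  through step 2 (unload(p2,t3,hub)): drop {pkg_at(p2,hub)}, keep {pkg_at(p3,portA), truck_at(t3,hub)}, require {in(p2,t3), truck_at(t3,hub)}
    → {in(p2,t3), pkg_at(p3,portA), truck_at(t3,hub)}
  through step 1 (load(p2,t3,hub)): drop {in(p2,t3)}, keep {pkg_at(p3,portA), truck_at(t3,hub)}, require {pkg_at(p2,hub), truck_at(t3,hub)}
    → {pkg_at(p2,hub), pkg_at(p3,portA), truck_at(t3,hub)}

== RESULT ==
["pkg_at(p2,hub)", "pkg_at(p3,portA)", "truck_at(t3,hub)"]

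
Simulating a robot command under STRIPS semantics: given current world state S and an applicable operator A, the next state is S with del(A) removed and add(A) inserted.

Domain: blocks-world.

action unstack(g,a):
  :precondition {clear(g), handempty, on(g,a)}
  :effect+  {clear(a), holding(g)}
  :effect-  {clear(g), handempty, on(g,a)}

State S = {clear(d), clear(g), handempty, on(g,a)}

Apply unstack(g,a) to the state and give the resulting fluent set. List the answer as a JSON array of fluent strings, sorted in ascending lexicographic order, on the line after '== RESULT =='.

Compute (S \ del) ∪ add:
  pre ⊆ S: {clear(g), handempty, on(g,a)} ⊆ S  — applicable
  S \ del = {clear(d)}
  ∪ add   = {clear(a), clear(d), holding(g)}

== RESULT ==
["clear(a)", "clear(d)", "holding(g)"]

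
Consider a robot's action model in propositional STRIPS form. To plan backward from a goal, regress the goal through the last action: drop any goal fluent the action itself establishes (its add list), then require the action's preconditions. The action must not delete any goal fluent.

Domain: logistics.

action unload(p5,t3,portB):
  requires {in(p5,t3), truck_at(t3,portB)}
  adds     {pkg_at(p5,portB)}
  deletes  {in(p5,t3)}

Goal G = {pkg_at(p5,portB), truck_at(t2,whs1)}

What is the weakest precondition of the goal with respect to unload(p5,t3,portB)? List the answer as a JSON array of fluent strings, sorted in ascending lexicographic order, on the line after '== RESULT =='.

Regress:
  G ∩ del = {}  (empty — regression defined)
  G \ add = {pkg_at(p5,portB), truck_at(t2,whs1)} \ {pkg_at(p5,portB)} = {truck_at(t2,whs1)}
  ∪ pre   = {truck_at(t2,whs1)} ∪ {in(p5,t3), truck_at(t3,portB)}
          = {in(p5,t3), truck_at(t2,whs1), truck_at(t3,portB)}

== RESULT ==
["in(p5,t3)", "truck_at(t2,whs1)", "truck_at(t3,portB)"]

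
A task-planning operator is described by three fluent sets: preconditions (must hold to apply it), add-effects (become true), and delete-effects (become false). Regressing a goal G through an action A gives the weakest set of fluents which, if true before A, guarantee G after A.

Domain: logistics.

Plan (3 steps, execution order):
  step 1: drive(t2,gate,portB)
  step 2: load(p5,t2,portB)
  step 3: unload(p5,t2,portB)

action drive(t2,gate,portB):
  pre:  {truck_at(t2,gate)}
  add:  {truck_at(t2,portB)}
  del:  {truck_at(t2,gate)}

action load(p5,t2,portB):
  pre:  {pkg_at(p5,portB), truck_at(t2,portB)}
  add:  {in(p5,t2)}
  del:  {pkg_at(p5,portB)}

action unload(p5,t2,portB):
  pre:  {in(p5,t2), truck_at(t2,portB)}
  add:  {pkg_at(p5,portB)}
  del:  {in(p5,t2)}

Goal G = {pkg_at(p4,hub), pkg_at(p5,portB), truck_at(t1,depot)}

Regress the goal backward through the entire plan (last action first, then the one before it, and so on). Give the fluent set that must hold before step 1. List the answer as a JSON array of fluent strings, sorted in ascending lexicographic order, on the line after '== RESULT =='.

Work backward from the goal:
  through step 3 (unload(p5,t2,portB)): drop {pkg_at(p5,portB)}, keep {pkg_at(p4,hub), truck_at(t1,depot)}, require {in(p5,t2), truck_at(t2,portB)}
    → {in(p5,t2), pkg_at(p4,hub), truck_at(t1,depot), truck_at(t2,portB)}
  through step 2 (load(p5,t2,portB)): drop {in(p5,t2)}, keep {pkg_at(p4,hub), truck_at(t1,depot), truck_at(t2,portB)}, require {pkg_at(p5,portB), truck_at(t2,portB)}
    → {pkg_at(p4,hub), pkg_at(p5,portB), truck_at(t1,depot), truck_at(t2,portB)}
  through step 1 (drive(t2,gate,portB)): drop {truck_at(t2,portB)}, keep {pkg_at(p4,hub), pkg_at(p5,portB), truck_at(t1,depot)}, require {truck_at(t2,gate)}
    → {pkg_at(p4,hub), pkg_at(p5,portB), truck_at(t1,depot), truck_at(t2,gate)}

== RESULT ==
["pkg_at(p4,hub)", "pkg_at(p5,portB)", "truck_at(t1,depot)", "truck_at(t2,gate)"]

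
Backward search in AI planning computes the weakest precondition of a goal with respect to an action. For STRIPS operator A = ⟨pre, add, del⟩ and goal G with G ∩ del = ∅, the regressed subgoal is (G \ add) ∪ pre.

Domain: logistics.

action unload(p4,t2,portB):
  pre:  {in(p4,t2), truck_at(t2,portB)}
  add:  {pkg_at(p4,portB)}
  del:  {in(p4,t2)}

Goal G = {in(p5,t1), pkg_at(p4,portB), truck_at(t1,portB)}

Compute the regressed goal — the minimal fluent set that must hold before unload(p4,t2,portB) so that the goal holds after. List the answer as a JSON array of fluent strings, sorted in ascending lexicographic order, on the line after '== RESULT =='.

Regress:
  G ∩ del = {}  (empty — regression defined)
  G \ add = {in(p5,t1), pkg_at(p4,portB), truck_at(t1,portB)} \ {pkg_at(p4,portB)} = {in(p5,t1), truck_at(t1,portB)}
  ∪ pre   = {in(p5,t1), truck_at(t1,portB)} ∪ {in(p4,t2), truck_at(t2,portB)}
          = {in(p4,t2), in(p5,t1), truck_at(t1,portB), truck_at(t2,portB)}

== RESULT ==
["in(p4,t2)", "in(p5,t1)", "truck_at(t1,portB)", "truck_at(t2,portB)"]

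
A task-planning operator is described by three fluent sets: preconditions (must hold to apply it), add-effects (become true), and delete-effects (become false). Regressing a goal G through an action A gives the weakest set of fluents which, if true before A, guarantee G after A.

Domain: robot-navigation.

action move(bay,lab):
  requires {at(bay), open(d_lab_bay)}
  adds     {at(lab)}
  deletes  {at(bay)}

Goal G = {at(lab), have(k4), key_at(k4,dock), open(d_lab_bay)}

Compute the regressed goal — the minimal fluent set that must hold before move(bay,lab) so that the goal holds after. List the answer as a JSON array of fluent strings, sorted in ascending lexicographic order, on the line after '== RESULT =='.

Regress:
  G ∩ del = {}  (empty — regression defined)
  G \ add = {at(lab), have(k4), key_at(k4,dock), open(d_lab_bay)} \ {at(lab)} = {have(k4), key_at(k4,dock), open(d_lab_bay)}
  ∪ pre   = {have(k4), key_at(k4,dock), open(d_lab_bay)} ∪ {at(bay), open(d_lab_bay)}
          = {at(bay), have(k4), key_at(k4,dock), open(d_lab_bay)}

== RESULT ==
["at(bay)", "have(k4)", "key_at(k4,dock)", "open(d_lab_bay)"]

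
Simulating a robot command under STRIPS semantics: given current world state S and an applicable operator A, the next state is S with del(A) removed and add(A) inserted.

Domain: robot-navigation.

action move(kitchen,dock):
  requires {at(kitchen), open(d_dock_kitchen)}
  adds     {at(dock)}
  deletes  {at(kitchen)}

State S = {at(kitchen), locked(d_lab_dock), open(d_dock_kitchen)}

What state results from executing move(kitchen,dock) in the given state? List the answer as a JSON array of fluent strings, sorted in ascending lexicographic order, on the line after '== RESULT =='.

Compute (S \ del) ∪ add:
  pre ⊆ S: {at(kitchen), open(d_dock_kitchen)} ⊆ S  — applicable
  S \ del = {locked(d_lab_dock), open(d_dock_kitchen)}
  ∪ add   = {at(dock), locked(d_lab_dock), open(d_dock_kitchen)}

== RESULT ==
["at(dock)", "locked(d_lab_dock)", "open(d_dock_kitchen)"]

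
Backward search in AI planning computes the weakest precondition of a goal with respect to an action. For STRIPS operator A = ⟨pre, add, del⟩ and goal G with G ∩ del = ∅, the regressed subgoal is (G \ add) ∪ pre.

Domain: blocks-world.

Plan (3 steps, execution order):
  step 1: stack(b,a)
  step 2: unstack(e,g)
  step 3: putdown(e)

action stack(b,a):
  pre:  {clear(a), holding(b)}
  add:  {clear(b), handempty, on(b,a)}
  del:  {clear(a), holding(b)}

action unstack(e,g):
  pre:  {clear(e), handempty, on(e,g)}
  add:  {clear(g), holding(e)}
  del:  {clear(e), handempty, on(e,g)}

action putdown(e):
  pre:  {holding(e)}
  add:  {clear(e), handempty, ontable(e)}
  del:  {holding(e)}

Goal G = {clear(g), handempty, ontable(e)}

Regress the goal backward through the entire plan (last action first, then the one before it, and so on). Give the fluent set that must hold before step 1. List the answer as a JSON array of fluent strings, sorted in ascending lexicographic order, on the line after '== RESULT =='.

Regress step by step:
  through step 3 (putdown(e)): drop {handempty, ontable(e)}, keep {clear(g)}, require {holding(e)}
    → {clear(g), holding(e)}
  through step 2 (unstack(e,g)): drop {clear(g), holding(e)}, keep {}, require {clear(e), handempty, on(e,g)}
    → {clear(e), handempty, on(e,g)}
  through step 1 (stack(b,a)): drop {handempty}, keep {clear(e), on(e,g)}, require {clear(a), holding(b)}
    → {clear(a), clear(e), holding(b), on(e,g)}

== RESULT ==
["clear(a)", "clear(e)", "holding(b)", "on(e,g)"]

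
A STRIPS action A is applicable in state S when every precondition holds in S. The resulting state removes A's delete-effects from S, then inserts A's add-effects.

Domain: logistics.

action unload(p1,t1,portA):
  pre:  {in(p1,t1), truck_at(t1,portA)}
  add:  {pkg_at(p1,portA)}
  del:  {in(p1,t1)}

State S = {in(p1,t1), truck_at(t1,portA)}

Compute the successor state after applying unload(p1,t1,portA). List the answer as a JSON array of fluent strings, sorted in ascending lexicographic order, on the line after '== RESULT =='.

Progress:
  pre ⊆ S: {in(p1,t1), truck_at(t1,portA)} ⊆ S  — applicable
  S \ del = {truck_at(t1,portA)}
  ∪ add   = {pkg_at(p1,portA), truck_at(t1,portA)}

== RESULT ==
["pkg_at(p1,portA)", "truck_at(t1,portA)"]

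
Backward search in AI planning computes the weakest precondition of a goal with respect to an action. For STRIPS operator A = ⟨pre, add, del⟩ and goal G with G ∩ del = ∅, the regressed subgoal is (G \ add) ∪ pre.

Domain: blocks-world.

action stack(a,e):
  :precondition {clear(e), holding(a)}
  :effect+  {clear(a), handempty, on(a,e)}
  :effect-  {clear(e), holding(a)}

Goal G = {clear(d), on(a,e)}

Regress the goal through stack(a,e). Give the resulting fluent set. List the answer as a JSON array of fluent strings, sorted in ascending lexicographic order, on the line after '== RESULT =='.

Compute (G \ add) ∪ pre:
  G ∩ del = {}  (empty — regression defined)
  G \ add = {clear(d), on(a,e)} \ {clear(a), handempty, on(a,e)} = {clear(d)}
  ∪ pre   = {clear(d)} ∪ {clear(e), holding(a)}
          = {clear(d), clear(e), holding(a)}

== RESULT ==
["clear(d)", "clear(e)", "holding(a)"]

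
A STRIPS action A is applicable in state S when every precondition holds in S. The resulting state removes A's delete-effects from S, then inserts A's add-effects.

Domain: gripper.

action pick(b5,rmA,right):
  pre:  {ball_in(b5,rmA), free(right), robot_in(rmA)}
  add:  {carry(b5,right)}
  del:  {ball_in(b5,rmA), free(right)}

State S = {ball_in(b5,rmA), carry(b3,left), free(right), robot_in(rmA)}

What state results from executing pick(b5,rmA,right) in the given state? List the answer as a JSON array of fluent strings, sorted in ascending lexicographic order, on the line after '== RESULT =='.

Progress:
  pre ⊆ S: {ball_in(b5,rmA), free(right), robot_in(rmA)} ⊆ S  — applicable
  S \ del = {carry(b3,left), robot_in(rmA)}
  ∪ add   = {carry(b3,left), carry(b5,right), robot_in(rmA)}

== RESULT ==
["carry(b3,left)", "carry(b5,right)", "robot_in(rmA)"]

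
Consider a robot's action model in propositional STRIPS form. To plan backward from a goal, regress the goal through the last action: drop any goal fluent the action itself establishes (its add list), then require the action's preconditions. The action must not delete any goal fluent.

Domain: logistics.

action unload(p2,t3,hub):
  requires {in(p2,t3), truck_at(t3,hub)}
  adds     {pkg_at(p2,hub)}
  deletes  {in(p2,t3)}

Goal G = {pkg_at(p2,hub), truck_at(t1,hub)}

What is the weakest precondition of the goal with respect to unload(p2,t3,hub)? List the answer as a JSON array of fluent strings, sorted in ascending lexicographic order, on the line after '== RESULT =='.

Compute (G \ add) ∪ pre:
  G ∩ del = {}  (empty — regression defined)
  G \ add = {pkg_at(p2,hub), truck_at(t1,hub)} \ {pkg_at(p2,hub)} = {truck_at(t1,hub)}
  ∪ pre   = {truck_at(t1,hub)} ∪ {in(p2,t3), truck_at(t3,hub)}
          = {in(p2,t3), truck_at(t1,hub), truck_at(t3,hub)}

== RESULT ==
["in(p2,t3)", "truck_at(t1,hub)", "truck_at(t3,hub)"]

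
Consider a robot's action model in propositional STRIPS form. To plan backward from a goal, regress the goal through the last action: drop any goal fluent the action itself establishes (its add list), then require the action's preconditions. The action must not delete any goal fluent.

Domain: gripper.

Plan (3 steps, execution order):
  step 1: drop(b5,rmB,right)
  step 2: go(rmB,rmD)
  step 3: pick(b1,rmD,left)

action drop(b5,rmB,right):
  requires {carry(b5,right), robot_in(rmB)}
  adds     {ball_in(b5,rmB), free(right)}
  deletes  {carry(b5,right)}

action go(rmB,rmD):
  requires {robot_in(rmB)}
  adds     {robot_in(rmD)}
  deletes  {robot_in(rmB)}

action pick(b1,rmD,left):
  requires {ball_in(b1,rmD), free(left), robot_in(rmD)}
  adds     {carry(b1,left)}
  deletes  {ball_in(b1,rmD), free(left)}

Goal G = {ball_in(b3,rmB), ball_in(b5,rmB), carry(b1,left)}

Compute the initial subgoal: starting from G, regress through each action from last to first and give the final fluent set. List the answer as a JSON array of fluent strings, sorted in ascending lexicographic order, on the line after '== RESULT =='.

Work backward from the goal:
  through step 3 (pick(b1,rmD,left)): drop {carry(b1,left)}, keep {ball_in(b3,rmB), ball_in(b5,rmB)}, require {ball_in(b1,rmD), free(left), robot_in(rmD)}
    → {ball_in(b1,rmD), ball_in(b3,rmB), ball_in(b5,rmB), free(left), robot_in(rmD)}
  through step 2 (go(rmB,rmD)): drop {robot_in(rmD)}, keep {ball_in(b1,rmD), ball_in(b3,rmB), ball_in(b5,rmB), free(left)}, require {robot_in(rmB)}
    → {ball_in(b1,rmD), ball_in(b3,rmB), ball_in(b5,rmB), free(left), robot_in(rmB)}
  through step 1 (drop(b5,rmB,right)): drop {ball_in(b5,rmB)}, keep {ball_in(b1,rmD), ball_in(b3,rmB), free(left), robot_in(rmB)}, require {carry(b5,right), robot_in(rmB)}
    → {ball_in(b1,rmD), ball_in(b3,rmB), carry(b5,right), free(left), robot_in(rmB)}

== RESULT ==
["ball_in(b1,rmD)", "ball_in(b3,rmB)", "carry(b5,right)", "free(left)", "robot_in(rmB)"]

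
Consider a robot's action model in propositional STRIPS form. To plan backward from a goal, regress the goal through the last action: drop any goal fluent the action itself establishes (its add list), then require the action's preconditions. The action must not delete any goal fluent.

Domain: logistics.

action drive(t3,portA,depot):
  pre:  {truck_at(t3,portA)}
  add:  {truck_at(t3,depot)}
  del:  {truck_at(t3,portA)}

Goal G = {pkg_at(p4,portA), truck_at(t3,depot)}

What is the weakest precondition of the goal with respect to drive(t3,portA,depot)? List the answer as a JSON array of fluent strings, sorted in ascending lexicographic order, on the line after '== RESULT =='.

Compute (G \ add) ∪ pre:
  G ∩ del = {}  (empty — regression defined)
  G \ add = {pkg_at(p4,portA), truck_at(t3,depot)} \ {truck_at(t3,depot)} = {pkg_at(p4,portA)}
  ∪ pre   = {pkg_at(p4,portA)} ∪ {truck_at(t3,portA)}
          = {pkg_at(p4,portA), truck_at(t3,portA)}

== RESULT ==
["pkg_at(p4,portA)", "truck_at(t3,portA)"]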